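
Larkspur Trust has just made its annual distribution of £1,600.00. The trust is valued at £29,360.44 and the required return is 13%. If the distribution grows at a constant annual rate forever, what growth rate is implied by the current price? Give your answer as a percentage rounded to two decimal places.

P = D₀(1+g)/(r−g) ⇒ P(r−g) = D₀(1+g) ⇒ g(P+D₀) = P·r − D₀
g = (P·r − D₀)/(P + D₀) = (£29,360.44×0.13 − £1,600.00) / (£29,360.44 + £1,600.00) = 0.071603

7.16%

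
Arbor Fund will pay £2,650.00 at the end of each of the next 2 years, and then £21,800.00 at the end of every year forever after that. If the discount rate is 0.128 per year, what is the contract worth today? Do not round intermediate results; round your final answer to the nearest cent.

PV of 2-year annuity: £2,650.00 × [1 − (1+0.128)^−2] / 0.128 = 4431.99537
Perpetuity value at year 2: £21,800.00 / 0.128 = 170312.50000
PV of perpetuity: 170312.50000 / (1+0.128)^2 = 133853.06637
Total PV = 4431.99537 + 133853.06637 = 138285.06174

£138285.06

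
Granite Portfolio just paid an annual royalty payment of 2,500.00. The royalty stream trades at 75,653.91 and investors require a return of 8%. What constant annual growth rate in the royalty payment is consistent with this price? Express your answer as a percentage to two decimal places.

4.55%

P = D₀(1+g)/(r−g) ⇒ P(r−g) = D₀(1+g) ⇒ g(P+D₀) = P·r − D₀
g = (P·r − D₀)/(P + D₀) = (75,653.91×0.08 − 2,500.00) / (75,653.91 + 2,500.00) = 0.045453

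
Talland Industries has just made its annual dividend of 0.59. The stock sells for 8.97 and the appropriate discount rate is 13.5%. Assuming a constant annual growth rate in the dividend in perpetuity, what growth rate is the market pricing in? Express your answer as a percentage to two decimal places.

6.50%

P = D₀(1+g)/(r−g) ⇒ P(r−g) = D₀(1+g) ⇒ g(P+D₀) = P·r − D₀
g = (P·r − D₀)/(P + D₀) = (8.97×0.135 − 0.59) / (8.97 + 0.59) = 0.064953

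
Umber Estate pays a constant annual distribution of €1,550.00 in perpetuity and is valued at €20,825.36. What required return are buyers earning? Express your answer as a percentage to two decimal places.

7.44%

P = C/r ⇒ r = C/P = €1,550.00/€20,825.36 = 0.074428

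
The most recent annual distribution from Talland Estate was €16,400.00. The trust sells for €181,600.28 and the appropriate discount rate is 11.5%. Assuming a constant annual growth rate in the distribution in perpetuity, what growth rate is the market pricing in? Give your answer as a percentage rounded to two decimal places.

P = D₀(1+g)/(r−g) ⇒ P(r−g) = D₀(1+g) ⇒ g(P+D₀) = P·r − D₀
g = (P·r − D₀)/(P + D₀) = (€181,600.28×0.115 − €16,400.00) / (€181,600.28 + €16,400.00) = 0.022647

2.26%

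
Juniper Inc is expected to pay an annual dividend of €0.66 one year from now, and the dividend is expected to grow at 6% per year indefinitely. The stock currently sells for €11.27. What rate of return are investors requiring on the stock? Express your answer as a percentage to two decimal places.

P = D₁/(r − g) ⇒ r = D₁/P + g = €0.6600/€11.27 + 0.06 = 0.058563 + 0.06 = 0.118563

11.86%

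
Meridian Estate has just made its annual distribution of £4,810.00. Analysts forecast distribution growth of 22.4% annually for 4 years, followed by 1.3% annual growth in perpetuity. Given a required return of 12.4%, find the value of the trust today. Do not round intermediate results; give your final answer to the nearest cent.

D_1 = 5887.44000
D_2 = 7206.22656
D_3 = 8820.42131
D_4 = 10796.19568
Terminal value at year 4: TV = D_4×(1+g_2)/(r−g_2) = 10936.54623/0.111 = 98527.44348
P_0 = D_1/(1+r)^1 + D_2/(1+r)^2 + D_3/(1+r)^3 + D_4/(1+r)^4 + TV/(1+r)^4
    = 5237.93594 + 5703.94448 + 6211.41285 + 6764.02965 + 61729.38771 = 85646.71063

£85646.71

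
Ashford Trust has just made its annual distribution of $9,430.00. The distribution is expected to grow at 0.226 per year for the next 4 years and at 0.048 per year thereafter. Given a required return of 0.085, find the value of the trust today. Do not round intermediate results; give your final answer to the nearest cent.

$487099.18

D_1 = 11561.18000
D_2 = 14174.00668
D_3 = 17377.33219
D_4 = 21304.60926
Terminal value at year 4: TV = D_4×(1+g_2)/(r−g_2) = 22327.23051/0.037 = 603438.66241
P_0 = D_1/(1+r)^1 + D_2/(1+r)^2 + D_3/(1+r)^3 + D_4/(1+r)^4 + TV/(1+r)^4
    = 10655.46544 + 12040.18491 + 13604.85410 + 15372.85818 + 435425.82093 = 487099.18356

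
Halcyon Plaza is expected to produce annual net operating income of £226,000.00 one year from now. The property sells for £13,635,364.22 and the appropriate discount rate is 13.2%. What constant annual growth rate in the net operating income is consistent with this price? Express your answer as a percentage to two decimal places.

P = D₁/(r−g) ⇒ g = r − D₁/P = 0.132 − £226,000.00/£13,635,364.22 = 0.115425

11.54%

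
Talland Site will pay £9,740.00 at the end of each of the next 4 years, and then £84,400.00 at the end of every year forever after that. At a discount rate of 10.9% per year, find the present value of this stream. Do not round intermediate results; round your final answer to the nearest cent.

PV of 4-year annuity: £9,740.00 × [1 − (1+0.109)^−4] / 0.109 = 30282.45211
Perpetuity value at year 4: £84,400.00 / 0.109 = 774311.92661
PV of perpetuity: 774311.92661 / (1+0.109)^4 = 511905.46273
Total PV = 30282.45211 + 511905.46273 = 542187.91484

£542187.91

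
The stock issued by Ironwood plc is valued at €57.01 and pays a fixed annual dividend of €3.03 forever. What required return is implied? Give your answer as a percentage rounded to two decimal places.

P = C/r ⇒ r = C/P = €3.03/€57.01 = 0.053149

5.31%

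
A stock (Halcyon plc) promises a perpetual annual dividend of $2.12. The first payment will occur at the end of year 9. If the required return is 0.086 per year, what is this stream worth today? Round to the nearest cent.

$12.74

Value at end of year 8: C / r = $2.12 / 0.086 = $24.6512
Discount to today: PV = $24.6512 / (1 + 0.086)^8 = $24.6512 / 1.934811 = $12.74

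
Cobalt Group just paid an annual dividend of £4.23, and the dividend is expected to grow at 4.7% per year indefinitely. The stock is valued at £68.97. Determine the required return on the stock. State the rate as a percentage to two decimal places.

11.12%

D₁ = £4.23 × 1.047 = £4.4288
P = D₁/(r − g) ⇒ r = D₁/P + g = £4.4288/£68.97 + 0.047 = 0.064214 + 0.047 = 0.111214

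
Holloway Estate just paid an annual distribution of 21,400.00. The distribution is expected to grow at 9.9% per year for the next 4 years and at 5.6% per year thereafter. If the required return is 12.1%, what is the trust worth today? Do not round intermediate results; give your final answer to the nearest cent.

D_1 = 23518.60000
D_2 = 25846.94140
D_3 = 28405.78860
D_4 = 31217.96167
Terminal value at year 4: TV = D_4×(1+g_2)/(r−g_2) = 32966.16752/0.065 = 507171.80805
P_0 = D_1/(1+r)^1 + D_2/(1+r)^2 + D_3/(1+r)^3 + D_4/(1+r)^4 + TV/(1+r)^4
    = 20980.01784 + 20568.27797 + 20164.61864 + 19768.88125 + 321168.28617 = 402650.08187

402650.08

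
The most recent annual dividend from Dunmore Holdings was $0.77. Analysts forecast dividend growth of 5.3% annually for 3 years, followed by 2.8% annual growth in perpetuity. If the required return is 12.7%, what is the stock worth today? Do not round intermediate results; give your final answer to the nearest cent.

D_1 = 0.81081
D_2 = 0.85378
D_3 = 0.89903
Terminal value at year 3: TV = D_3×(1+g_2)/(r−g_2) = 0.92421/0.099 = 9.33542
P_0 = D_1/(1+r)^1 + D_2/(1+r)^2 + D_3/(1+r)^3 + TV/(1+r)^3
    = 0.71944 + 0.67220 + 0.62806 + 6.52172 = 8.54142

$8.54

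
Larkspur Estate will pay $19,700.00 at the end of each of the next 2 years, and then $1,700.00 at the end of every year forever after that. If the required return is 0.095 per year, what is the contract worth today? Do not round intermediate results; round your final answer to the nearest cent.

PV of 2-year annuity: $19,700.00 × [1 − (1+0.095)^−2] / 0.095 = 34420.88363
Perpetuity value at year 2: $1,700.00 / 0.095 = 17894.73684
PV of perpetuity: 17894.73684 / (1+0.095)^2 = 14924.40678
Total PV = 34420.88363 + 14924.40678 = 49345.29042

$49345.29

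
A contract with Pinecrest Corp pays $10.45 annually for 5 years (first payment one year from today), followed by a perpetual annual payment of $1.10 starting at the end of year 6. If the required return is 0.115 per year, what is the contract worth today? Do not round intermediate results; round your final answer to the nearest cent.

PV of 5-year annuity: $10.45 × [1 − (1+0.115)^−5] / 0.115 = 38.14122
Perpetuity value at year 5: $1.10 / 0.115 = 9.56522
PV of perpetuity: 9.56522 / (1+0.115)^5 = 5.55035
Total PV = 38.14122 + 5.55035 = 43.69158

$43.69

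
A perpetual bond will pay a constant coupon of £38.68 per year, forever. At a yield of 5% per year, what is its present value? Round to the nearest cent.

Level perpetuity: PV = C / r = £38.68 / 0.05 = £773.60

£773.60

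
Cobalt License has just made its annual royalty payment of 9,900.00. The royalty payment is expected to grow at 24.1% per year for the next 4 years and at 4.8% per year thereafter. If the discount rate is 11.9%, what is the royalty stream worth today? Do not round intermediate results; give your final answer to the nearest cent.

D_1 = 12285.90000
D_2 = 15246.80190
D_3 = 18921.28116
D_4 = 23481.30992
Terminal value at year 4: TV = D_4×(1+g_2)/(r−g_2) = 24608.41279/0.071 = 346597.36328
P_0 = D_1/(1+r)^1 + D_2/(1+r)^2 + D_3/(1+r)^3 + D_4/(1+r)^4 + TV/(1+r)^4
    = 10979.35657 + 12176.39098 + 13503.93315 + 14976.21184 + 221057.32401 = 272693.21655

272693.22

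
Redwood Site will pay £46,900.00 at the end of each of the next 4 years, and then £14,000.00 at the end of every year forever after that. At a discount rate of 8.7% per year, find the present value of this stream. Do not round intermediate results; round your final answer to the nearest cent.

PV of 4-year annuity: £46,900.00 × [1 − (1+0.087)^−4] / 0.087 = 152948.79829
Perpetuity value at year 4: £14,000.00 / 0.087 = 160919.54023
PV of perpetuity: 160919.54023 / (1+0.087)^4 = 115263.18253
Total PV = 152948.79829 + 115263.18253 = 268211.98082

£268211.98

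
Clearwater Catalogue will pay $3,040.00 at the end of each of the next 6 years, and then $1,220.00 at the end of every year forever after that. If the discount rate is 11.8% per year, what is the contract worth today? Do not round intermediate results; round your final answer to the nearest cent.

PV of 6-year annuity: $3,040.00 × [1 − (1+0.118)^−6] / 0.118 = 12569.79715
Perpetuity value at year 6: $1,220.00 / 0.118 = 10338.98305
PV of perpetuity: 10338.98305 / (1+0.118)^6 = 5294.52498
Total PV = 12569.79715 + 5294.52498 = 17864.32213

$17864.32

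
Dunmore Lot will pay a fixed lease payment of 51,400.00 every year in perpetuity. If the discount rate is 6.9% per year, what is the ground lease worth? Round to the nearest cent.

Level perpetuity: PV = C / r = 51,400.00 / 0.069 = 744,927.54

744927.54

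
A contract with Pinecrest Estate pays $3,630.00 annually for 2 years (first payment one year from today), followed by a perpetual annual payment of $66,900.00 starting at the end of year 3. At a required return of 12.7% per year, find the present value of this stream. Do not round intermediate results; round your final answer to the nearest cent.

PV of 2-year annuity: $3,630.00 × [1 − (1+0.127)^−2] / 0.127 = 6078.91797
Perpetuity value at year 2: $66,900.00 / 0.127 = 526771.65354
PV of perpetuity: 526771.65354 / (1+0.127)^2 = 414738.70256
Total PV = 6078.91797 + 414738.70256 = 420817.62053

$420817.62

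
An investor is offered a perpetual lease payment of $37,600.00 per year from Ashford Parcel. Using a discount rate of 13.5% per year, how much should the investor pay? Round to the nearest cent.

Level perpetuity: PV = C / r = $37,600.00 / 0.135 = $278,518.52

$278518.52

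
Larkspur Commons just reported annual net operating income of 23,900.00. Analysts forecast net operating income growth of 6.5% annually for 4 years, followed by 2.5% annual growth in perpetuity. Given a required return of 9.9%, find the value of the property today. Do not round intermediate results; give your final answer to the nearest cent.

D_1 = 25453.50000
D_2 = 27107.97750
D_3 = 28869.99604
D_4 = 30746.54578
Terminal value at year 4: TV = D_4×(1+g_2)/(r−g_2) = 31515.20942/0.074 = 425881.20844
P_0 = D_1/(1+r)^1 + D_2/(1+r)^2 + D_3/(1+r)^3 + D_4/(1+r)^4 + TV/(1+r)^4
    = 23160.60055 + 22444.07605 + 21749.71883 + 21076.84309 + 291942.75901 = 380373.99753

380374.00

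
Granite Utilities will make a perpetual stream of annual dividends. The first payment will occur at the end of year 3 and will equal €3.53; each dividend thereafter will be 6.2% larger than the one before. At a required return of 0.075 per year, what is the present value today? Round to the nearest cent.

Value at end of year 2: C₁ / (r − g) = €3.53 / (0.075 − 0.062) = €271.5385
Discount to today: PV = €271.5385 / (1 + 0.075)^2 = €271.5385 / 1.155625 = €234.97

€234.97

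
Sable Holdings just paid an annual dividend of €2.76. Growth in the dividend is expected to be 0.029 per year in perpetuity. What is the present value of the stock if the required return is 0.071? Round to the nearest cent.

D₁ = D₀ × (1 + g) = €2.76 × 1.029 = €2.8400
Growing perpetuity: P = D₁ / (r − g) = €2.8400 / (0.071 − 0.029) = €67.62

€67.62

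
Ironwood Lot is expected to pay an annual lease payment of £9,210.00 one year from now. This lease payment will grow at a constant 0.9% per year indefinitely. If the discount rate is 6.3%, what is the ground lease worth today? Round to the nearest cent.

Growing perpetuity: P = D₁ / (r − g) = £9,210.0000 / (0.063 − 0.009) = £170,555.56

£170555.56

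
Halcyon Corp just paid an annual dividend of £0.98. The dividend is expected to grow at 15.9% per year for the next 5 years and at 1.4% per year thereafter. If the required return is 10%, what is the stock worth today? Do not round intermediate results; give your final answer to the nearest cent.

£20.75

D_1 = 1.13582
D_2 = 1.31642
D_3 = 1.52573
D_4 = 1.76832
D_5 = 2.04948
Terminal value at year 5: TV = D_5×(1+g_2)/(r−g_2) = 2.07817/0.086 = 24.16478
P_0 = D_1/(1+r)^1 + D_2/(1+r)^2 + D_3/(1+r)^3 + D_4/(1+r)^4 + D_5/(1+r)^5 + TV/(1+r)^5
    = 1.03256 + 1.08795 + 1.14630 + 1.20778 + 1.27256 + 15.00442 = 20.75158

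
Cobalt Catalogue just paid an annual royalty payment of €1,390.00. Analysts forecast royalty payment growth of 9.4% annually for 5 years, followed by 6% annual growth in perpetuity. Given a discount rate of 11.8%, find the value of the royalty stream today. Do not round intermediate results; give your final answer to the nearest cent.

€29306.38

D_1 = 1520.66000
D_2 = 1663.60204
D_3 = 1819.98063
D_4 = 1991.05881
D_5 = 2178.21834
Terminal value at year 5: TV = D_5×(1+g_2)/(r−g_2) = 2308.91144/0.058 = 39808.81793
P_0 = D_1/(1+r)^1 + D_2/(1+r)^2 + D_3/(1+r)^3 + D_4/(1+r)^4 + D_5/(1+r)^5 + TV/(1+r)^5
    = 1360.16100 + 1330.96255 + 1302.39091 + 1274.43261 + 1247.07448 + 22791.36121 = 29306.38276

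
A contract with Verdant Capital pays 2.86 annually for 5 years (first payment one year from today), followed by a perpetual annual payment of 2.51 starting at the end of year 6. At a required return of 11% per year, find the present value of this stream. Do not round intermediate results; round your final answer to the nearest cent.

24.11

PV of 5-year annuity: 2.86 × [1 − (1+0.11)^−5] / 0.11 = 10.57027
Perpetuity value at year 5: 2.51 / 0.11 = 22.81818
PV of perpetuity: 22.81818 / (1+0.11)^5 = 13.54148
Total PV = 10.57027 + 13.54148 = 24.11175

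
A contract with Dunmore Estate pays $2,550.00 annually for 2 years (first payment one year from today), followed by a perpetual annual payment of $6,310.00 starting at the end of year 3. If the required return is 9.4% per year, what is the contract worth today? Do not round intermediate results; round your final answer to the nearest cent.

PV of 2-year annuity: $2,550.00 × [1 − (1+0.094)^−2] / 0.094 = 4461.51352
Perpetuity value at year 2: $6,310.00 / 0.094 = 67127.65957
PV of perpetuity: 67127.65957 / (1+0.094)^2 = 56087.60062
Total PV = 4461.51352 + 56087.60062 = 60549.11414

$60549.11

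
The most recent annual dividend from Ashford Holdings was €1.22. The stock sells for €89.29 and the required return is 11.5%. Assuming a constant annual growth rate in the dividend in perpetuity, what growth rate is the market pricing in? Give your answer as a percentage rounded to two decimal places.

10.00%

P = D₀(1+g)/(r−g) ⇒ P(r−g) = D₀(1+g) ⇒ g(P+D₀) = P·r − D₀
g = (P·r − D₀)/(P + D₀) = (€89.29×0.115 − €1.22) / (€89.29 + €1.22) = 0.099971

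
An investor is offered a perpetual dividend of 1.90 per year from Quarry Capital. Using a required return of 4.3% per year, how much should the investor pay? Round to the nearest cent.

44.19

Level perpetuity: PV = C / r = 1.90 / 0.043 = 44.19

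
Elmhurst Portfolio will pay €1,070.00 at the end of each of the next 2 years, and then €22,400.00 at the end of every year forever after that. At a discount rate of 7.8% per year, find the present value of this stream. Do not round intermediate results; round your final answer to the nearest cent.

PV of 2-year annuity: €1,070.00 × [1 − (1+0.078)^−2] / 0.078 = 1913.33845
Perpetuity value at year 2: €22,400.00 / 0.078 = 287179.48718
PV of perpetuity: 287179.48718 / (1+0.078)^2 = 247124.55139
Total PV = 1913.33845 + 247124.55139 = 249037.88984

€249037.89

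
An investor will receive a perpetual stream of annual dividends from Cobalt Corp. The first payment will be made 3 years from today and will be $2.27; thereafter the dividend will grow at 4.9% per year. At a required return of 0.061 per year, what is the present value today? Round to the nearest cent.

Value at end of year 2: C₁ / (r − g) = $2.27 / (0.061 − 0.049) = $189.1667
Discount to today: PV = $189.1667 / (1 + 0.061)^2 = $189.1667 / 1.125721 = $168.04

$168.04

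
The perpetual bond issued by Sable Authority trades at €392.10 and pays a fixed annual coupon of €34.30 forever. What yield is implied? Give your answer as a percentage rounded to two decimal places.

8.75%

P = C/r ⇒ r = C/P = €34.30/€392.10 = 0.087478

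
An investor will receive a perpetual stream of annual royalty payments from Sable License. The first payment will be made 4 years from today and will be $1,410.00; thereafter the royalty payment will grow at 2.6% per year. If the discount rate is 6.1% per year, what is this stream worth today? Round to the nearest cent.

$33729.11

Value at end of year 3: C₁ / (r − g) = $1,410.00 / (0.061 − 0.026) = $40,285.7143
Discount to today: PV = $40,285.7143 / (1 + 0.061)^3 = $40,285.7143 / 1.194390 = $33,729.11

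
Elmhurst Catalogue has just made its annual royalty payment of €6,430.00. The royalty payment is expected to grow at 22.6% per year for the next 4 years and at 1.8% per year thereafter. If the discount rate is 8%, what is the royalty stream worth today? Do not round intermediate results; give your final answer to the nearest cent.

D_1 = 7883.18000
D_2 = 9664.77868
D_3 = 11849.01866
D_4 = 14526.89688
Terminal value at year 4: TV = D_4×(1+g_2)/(r−g_2) = 14788.38102/0.062 = 238522.27457
P_0 = D_1/(1+r)^1 + D_2/(1+r)^2 + D_3/(1+r)^3 + D_4/(1+r)^4 + TV/(1+r)^4
    = 7299.24074 + 8285.98995 + 9406.13304 + 10677.70287 + 175320.99236 = 210990.05897

€210990.06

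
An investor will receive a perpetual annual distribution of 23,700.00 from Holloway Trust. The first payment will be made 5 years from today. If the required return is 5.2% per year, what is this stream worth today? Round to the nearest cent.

372119.17

Value at end of year 4: C / r = 23,700.00 / 0.052 = 455,769.2308
Discount to today: PV = 455,769.2308 / (1 + 0.052)^4 = 455,769.2308 / 1.224794 = 372,119.17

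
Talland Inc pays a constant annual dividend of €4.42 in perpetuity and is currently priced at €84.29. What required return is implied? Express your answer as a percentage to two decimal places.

P = C/r ⇒ r = C/P = €4.42/€84.29 = 0.052438

5.24%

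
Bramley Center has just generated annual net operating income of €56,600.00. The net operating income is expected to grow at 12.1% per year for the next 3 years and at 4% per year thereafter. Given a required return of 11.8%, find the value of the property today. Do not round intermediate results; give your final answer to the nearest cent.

D_1 = 63448.60000
D_2 = 71125.88060
D_3 = 79732.11215
Terminal value at year 3: TV = D_3×(1+g_2)/(r−g_2) = 82921.39664/0.078 = 1063094.82870
P_0 = D_1/(1+r)^1 + D_2/(1+r)^2 + D_3/(1+r)^3 + TV/(1+r)^3
    = 56751.87835 + 56904.16425 + 57056.85879 + 760758.11721 = 931471.01861

€931471.02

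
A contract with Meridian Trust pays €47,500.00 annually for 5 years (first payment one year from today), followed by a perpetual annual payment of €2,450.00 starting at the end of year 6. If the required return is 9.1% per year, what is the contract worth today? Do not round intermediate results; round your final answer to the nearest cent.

PV of 5-year annuity: €47,500.00 × [1 − (1+0.091)^−5] / 0.091 = 184280.04079
Perpetuity value at year 5: €2,450.00 / 0.091 = 26923.07692
PV of perpetuity: 26923.07692 / (1+0.091)^5 = 17418.10640
Total PV = 184280.04079 + 17418.10640 = 201698.14719

€201698.15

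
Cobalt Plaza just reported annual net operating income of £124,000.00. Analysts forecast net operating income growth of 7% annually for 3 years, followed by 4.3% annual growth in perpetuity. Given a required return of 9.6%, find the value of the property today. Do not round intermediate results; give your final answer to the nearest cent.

£2625275.74

D_1 = 132680.00000
D_2 = 141967.60000
D_3 = 151905.33200
Terminal value at year 3: TV = D_3×(1+g_2)/(r−g_2) = 158437.26128/0.053 = 2989382.28823
P_0 = D_1/(1+r)^1 + D_2/(1+r)^2 + D_3/(1+r)^3 + TV/(1+r)^3
    = 121058.39416 + 118186.57094 + 115382.87492 + 2270647.89692 = 2625275.73694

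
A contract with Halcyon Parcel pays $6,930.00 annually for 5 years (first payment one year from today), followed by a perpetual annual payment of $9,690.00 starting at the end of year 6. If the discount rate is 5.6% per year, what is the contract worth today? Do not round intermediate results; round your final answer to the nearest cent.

$161281.98

PV of 5-year annuity: $6,930.00 × [1 − (1+0.056)^−5] / 0.056 = 29512.09633
Perpetuity value at year 5: $9,690.00 / 0.056 = 173035.71429
PV of perpetuity: 173035.71429 / (1+0.056)^5 = 131769.88262
Total PV = 29512.09633 + 131769.88262 = 161281.97895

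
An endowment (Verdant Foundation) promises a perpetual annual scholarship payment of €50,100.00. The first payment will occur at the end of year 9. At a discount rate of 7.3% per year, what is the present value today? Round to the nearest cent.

Value at end of year 8: C / r = €50,100.00 / 0.073 = €686,301.3699
Discount to today: PV = €686,301.3699 / (1 + 0.073)^8 = €686,301.3699 / 1.757105 = €390,586.38

€390586.38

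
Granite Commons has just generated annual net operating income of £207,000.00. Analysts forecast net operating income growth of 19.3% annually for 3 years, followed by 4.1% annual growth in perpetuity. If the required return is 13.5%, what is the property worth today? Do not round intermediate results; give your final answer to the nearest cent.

D_1 = 246951.00000
D_2 = 294612.54300
D_3 = 351472.76380
Terminal value at year 3: TV = D_3×(1+g_2)/(r−g_2) = 365883.14711/0.094 = 3892373.90548
P_0 = D_1/(1+r)^1 + D_2/(1+r)^2 + D_3/(1+r)^3 + TV/(1+r)^3
    = 217577.97357 + 228696.49557 + 240383.18873 + 2662115.95180 = 3348773.60966

£3348773.61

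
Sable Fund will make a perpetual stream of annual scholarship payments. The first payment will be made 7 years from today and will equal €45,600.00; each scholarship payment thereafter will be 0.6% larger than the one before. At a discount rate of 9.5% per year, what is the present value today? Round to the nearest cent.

€297228.27

Value at end of year 6: C₁ / (r − g) = €45,600.00 / (0.095 − 0.006) = €512,359.5506
Discount to today: PV = €512,359.5506 / (1 + 0.095)^6 = €512,359.5506 / 1.723791 = €297,228.27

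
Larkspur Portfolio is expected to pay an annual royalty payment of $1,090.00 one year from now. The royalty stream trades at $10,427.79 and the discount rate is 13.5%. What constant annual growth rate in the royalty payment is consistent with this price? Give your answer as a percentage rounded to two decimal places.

P = D₁/(r−g) ⇒ g = r − D₁/P = 0.135 − $1,090.00/$10,427.79 = 0.030472

3.05%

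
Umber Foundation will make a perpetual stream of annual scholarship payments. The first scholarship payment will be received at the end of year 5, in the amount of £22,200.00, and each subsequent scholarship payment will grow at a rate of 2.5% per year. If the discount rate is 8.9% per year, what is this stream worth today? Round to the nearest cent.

Value at end of year 4: C₁ / (r − g) = £22,200.00 / (0.089 − 0.025) = £346,875.0000
Discount to today: PV = £346,875.0000 / (1 + 0.089)^4 = £346,875.0000 / 1.406409 = £246,638.85

£246638.85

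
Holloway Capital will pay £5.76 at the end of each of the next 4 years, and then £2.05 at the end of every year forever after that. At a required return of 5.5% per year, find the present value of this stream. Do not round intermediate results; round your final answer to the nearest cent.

PV of 4-year annuity: £5.76 × [1 − (1+0.055)^−4] / 0.055 = 20.18966
Perpetuity value at year 4: £2.05 / 0.055 = 37.27273
PV of perpetuity: 37.27273 / (1+0.055)^4 = 30.08717
Total PV = 20.18966 + 30.08717 = 50.27683

£50.28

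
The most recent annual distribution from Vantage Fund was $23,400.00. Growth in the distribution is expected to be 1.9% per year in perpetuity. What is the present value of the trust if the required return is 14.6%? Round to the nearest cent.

$187752.76

D₁ = D₀ × (1 + g) = $23,400.00 × 1.019 = $23,844.6000
Growing perpetuity: P = D₁ / (r − g) = $23,844.6000 / (0.146 − 0.019) = $187,752.76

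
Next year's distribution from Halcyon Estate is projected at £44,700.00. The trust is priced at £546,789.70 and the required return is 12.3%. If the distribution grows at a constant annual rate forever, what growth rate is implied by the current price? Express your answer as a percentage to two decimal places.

4.13%

P = D₁/(r−g) ⇒ g = r − D₁/P = 0.123 − £44,700.00/£546,789.70 = 0.041250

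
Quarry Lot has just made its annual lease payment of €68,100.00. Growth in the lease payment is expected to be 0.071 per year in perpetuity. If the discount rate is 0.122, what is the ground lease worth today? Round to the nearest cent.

€1430100.00

D₁ = D₀ × (1 + g) = €68,100.00 × 1.071 = €72,935.1000
Growing perpetuity: P = D₁ / (r − g) = €72,935.1000 / (0.122 − 0.071) = €1,430,100.00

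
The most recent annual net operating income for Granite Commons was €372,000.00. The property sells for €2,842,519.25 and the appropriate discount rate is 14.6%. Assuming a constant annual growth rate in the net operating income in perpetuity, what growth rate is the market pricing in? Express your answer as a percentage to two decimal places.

1.34%

P = D₀(1+g)/(r−g) ⇒ P(r−g) = D₀(1+g) ⇒ g(P+D₀) = P·r − D₀
g = (P·r − D₀)/(P + D₀) = (€2,842,519.25×0.146 − €372,000.00) / (€2,842,519.25 + €372,000.00) = 0.013379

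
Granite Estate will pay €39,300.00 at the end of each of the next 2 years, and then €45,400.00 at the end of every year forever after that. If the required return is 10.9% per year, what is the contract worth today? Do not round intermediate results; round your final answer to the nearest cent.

€406053.48

PV of 2-year annuity: €39,300.00 × [1 − (1+0.109)^−2] / 0.109 = 67391.64196
Perpetuity value at year 2: €45,400.00 / 0.109 = 416513.76147
PV of perpetuity: 416513.76147 / (1+0.109)^2 = 338661.83921
Total PV = 67391.64196 + 338661.83921 = 406053.48116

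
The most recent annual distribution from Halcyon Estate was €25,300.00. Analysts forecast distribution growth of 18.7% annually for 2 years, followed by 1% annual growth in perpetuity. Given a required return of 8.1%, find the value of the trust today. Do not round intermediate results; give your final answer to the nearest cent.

D_1 = 30031.10000
D_2 = 35646.91570
Terminal value at year 2: TV = D_2×(1+g_2)/(r−g_2) = 36003.38486/0.071 = 507089.92756
P_0 = D_1/(1+r)^1 + D_2/(1+r)^2 + TV/(1+r)^2
    = 27780.85106 + 30504.96782 + 433943.90842 = 492229.72730

€492229.73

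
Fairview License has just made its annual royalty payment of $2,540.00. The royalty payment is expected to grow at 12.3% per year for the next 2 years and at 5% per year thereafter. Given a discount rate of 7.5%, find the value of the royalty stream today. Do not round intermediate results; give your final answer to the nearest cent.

D_1 = 2852.42000
D_2 = 3203.26766
Terminal value at year 2: TV = D_2×(1+g_2)/(r−g_2) = 3363.43104/0.025 = 134537.24172
P_0 = D_1/(1+r)^1 + D_2/(1+r)^2 + TV/(1+r)^2
    = 2653.41395 + 2771.89197 + 116419.46282 = 121844.76874

$121844.77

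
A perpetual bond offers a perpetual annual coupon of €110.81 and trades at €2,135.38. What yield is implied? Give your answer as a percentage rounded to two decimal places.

P = C/r ⇒ r = C/P = €110.81/€2,135.38 = 0.051892

5.19%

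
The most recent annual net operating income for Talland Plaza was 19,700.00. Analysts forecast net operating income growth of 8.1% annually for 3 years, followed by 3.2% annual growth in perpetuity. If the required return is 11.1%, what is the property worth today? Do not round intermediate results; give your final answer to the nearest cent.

293022.87

D_1 = 21295.70000
D_2 = 23020.65170
D_3 = 24885.32449
Terminal value at year 3: TV = D_3×(1+g_2)/(r−g_2) = 25681.65487/0.079 = 325084.23888
P_0 = D_1/(1+r)^1 + D_2/(1+r)^2 + D_3/(1+r)^3 + TV/(1+r)^3
    = 19168.04680 + 18650.45778 + 18146.84506 + 237057.52029 = 293022.86993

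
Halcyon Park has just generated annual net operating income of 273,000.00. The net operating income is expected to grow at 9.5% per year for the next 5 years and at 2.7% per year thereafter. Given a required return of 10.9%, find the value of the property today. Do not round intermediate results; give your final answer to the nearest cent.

D_1 = 298935.00000
D_2 = 327333.82500
D_3 = 358430.53838
D_4 = 392481.43952
D_5 = 429767.17628
Terminal value at year 5: TV = D_5×(1+g_2)/(r−g_2) = 441370.89003/0.082 = 5382571.82969
P_0 = D_1/(1+r)^1 + D_2/(1+r)^2 + D_3/(1+r)^3 + D_4/(1+r)^4 + D_5/(1+r)^5 + TV/(1+r)^5
    = 269553.65194 + 266150.81053 + 262790.92653 + 259473.45767 + 256197.86848 + 3208722.08453 = 4522888.79967

4522888.80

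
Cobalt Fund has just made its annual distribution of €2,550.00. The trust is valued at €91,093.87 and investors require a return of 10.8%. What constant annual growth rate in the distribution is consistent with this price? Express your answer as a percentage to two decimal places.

7.78%

P = D₀(1+g)/(r−g) ⇒ P(r−g) = D₀(1+g) ⇒ g(P+D₀) = P·r − D₀
g = (P·r − D₀)/(P + D₀) = (€91,093.87×0.108 − €2,550.00) / (€91,093.87 + €2,550.00) = 0.077828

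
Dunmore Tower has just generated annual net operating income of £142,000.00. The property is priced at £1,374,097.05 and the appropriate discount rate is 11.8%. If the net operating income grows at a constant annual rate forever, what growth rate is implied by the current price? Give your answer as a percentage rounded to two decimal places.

P = D₀(1+g)/(r−g) ⇒ P(r−g) = D₀(1+g) ⇒ g(P+D₀) = P·r − D₀
g = (P·r − D₀)/(P + D₀) = (£1,374,097.05×0.118 − £142,000.00) / (£1,374,097.05 + £142,000.00) = 0.013286

1.33%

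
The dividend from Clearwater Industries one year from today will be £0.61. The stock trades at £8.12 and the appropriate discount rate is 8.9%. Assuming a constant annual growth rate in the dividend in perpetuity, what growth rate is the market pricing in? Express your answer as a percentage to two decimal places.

P = D₁/(r−g) ⇒ g = r − D₁/P = 0.089 − £0.61/£8.12 = 0.013877

1.39%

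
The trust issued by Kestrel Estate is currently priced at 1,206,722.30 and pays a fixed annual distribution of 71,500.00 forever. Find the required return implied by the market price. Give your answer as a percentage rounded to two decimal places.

5.93%

P = C/r ⇒ r = C/P = 71,500.00/1,206,722.30 = 0.059251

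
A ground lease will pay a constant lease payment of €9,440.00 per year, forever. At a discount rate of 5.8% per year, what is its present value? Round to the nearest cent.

Level perpetuity: PV = C / r = €9,440.00 / 0.058 = €162,758.62

€162758.62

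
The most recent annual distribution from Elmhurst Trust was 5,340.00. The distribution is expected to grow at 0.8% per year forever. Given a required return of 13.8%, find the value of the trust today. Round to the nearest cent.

D₁ = D₀ × (1 + g) = 5,340.00 × 1.008 = 5,382.7200
Growing perpetuity: P = D₁ / (r − g) = 5,382.7200 / (0.138 − 0.008) = 41,405.54

41405.54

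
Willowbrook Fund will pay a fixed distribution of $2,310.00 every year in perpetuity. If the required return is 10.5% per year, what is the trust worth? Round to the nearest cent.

Level perpetuity: PV = C / r = $2,310.00 / 0.105 = $22,000.00

$22000.00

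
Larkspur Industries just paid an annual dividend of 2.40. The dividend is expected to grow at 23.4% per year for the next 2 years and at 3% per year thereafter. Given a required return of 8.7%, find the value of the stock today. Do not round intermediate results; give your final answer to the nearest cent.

61.71

D_1 = 2.96160
D_2 = 3.65461
Terminal value at year 2: TV = D_2×(1+g_2)/(r−g_2) = 3.76425/0.057 = 66.03952
P_0 = D_1/(1+r)^1 + D_2/(1+r)^2 + TV/(1+r)^2
    = 2.72456 + 3.09302 + 55.89138 = 61.70896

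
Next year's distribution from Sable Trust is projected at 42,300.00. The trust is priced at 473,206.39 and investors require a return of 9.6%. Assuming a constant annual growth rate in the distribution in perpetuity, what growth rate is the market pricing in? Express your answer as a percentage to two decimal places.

0.66%

P = D₁/(r−g) ⇒ g = r − D₁/P = 0.096 − 42,300.00/473,206.39 = 0.006610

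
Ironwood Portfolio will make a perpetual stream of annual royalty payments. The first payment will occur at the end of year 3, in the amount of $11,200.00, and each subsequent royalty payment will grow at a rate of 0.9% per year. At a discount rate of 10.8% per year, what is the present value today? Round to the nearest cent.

Value at end of year 2: C₁ / (r − g) = $11,200.00 / (0.108 − 0.009) = $113,131.3131
Discount to today: PV = $113,131.3131 / (1 + 0.108)^2 = $113,131.3131 / 1.227664 = $92,151.69

$92151.69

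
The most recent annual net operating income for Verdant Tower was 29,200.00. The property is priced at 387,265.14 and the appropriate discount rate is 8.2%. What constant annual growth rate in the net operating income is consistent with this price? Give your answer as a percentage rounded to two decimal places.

P = D₀(1+g)/(r−g) ⇒ P(r−g) = D₀(1+g) ⇒ g(P+D₀) = P·r − D₀
g = (P·r − D₀)/(P + D₀) = (387,265.14×0.082 − 29,200.00) / (387,265.14 + 29,200.00) = 0.006137

0.61%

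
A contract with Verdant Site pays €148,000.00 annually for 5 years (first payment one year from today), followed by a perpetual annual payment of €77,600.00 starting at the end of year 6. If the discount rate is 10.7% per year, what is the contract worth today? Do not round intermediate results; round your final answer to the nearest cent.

€987400.37

PV of 5-year annuity: €148,000.00 × [1 − (1+0.107)^−5] / 0.107 = 551145.94615
Perpetuity value at year 5: €77,600.00 / 0.107 = 725233.64486
PV of perpetuity: 725233.64486 / (1+0.107)^5 = 436254.41904
Total PV = 551145.94615 + 436254.41904 = 987400.36519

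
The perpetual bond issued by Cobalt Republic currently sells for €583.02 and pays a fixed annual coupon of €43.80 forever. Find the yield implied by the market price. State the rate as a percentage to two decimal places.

7.51%

P = C/r ⇒ r = C/P = €43.80/€583.02 = 0.075126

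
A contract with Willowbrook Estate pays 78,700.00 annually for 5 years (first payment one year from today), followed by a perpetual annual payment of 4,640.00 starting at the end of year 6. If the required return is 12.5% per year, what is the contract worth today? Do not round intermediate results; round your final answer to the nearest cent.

300815.69

PV of 5-year annuity: 78,700.00 × [1 − (1+0.125)^−5] / 0.125 = 280216.72848
Perpetuity value at year 5: 4,640.00 / 0.125 = 37120.00000
PV of perpetuity: 37120.00000 / (1+0.125)^5 = 20598.96290
Total PV = 280216.72848 + 20598.96290 = 300815.69137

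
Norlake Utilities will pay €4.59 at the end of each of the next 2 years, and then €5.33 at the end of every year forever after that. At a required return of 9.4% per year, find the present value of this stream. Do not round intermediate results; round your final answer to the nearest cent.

€55.41

PV of 2-year annuity: €4.59 × [1 − (1+0.094)^−2] / 0.094 = 8.03072
Perpetuity value at year 2: €5.33 / 0.094 = 56.70213
PV of perpetuity: 56.70213 / (1+0.094)^2 = 47.37669
Total PV = 8.03072 + 47.37669 = 55.40741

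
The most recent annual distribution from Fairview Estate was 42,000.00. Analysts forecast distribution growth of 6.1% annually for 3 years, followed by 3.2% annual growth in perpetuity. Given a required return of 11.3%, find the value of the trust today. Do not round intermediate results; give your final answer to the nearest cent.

578147.43

D_1 = 44562.00000
D_2 = 47280.28200
D_3 = 50164.37920
Terminal value at year 3: TV = D_3×(1+g_2)/(r−g_2) = 51769.63934/0.081 = 639131.34983
P_0 = D_1/(1+r)^1 + D_2/(1+r)^2 + D_3/(1+r)^3 + TV/(1+r)^3
    = 40037.73585 + 38167.14981 + 36383.95862 + 463558.58392 = 578147.42820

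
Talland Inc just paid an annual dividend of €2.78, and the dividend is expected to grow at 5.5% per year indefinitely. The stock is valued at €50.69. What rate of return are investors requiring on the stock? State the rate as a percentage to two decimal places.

D₁ = €2.78 × 1.055 = €2.9329
P = D₁/(r − g) ⇒ r = D₁/P + g = €2.9329/€50.69 + 0.055 = 0.057860 + 0.055 = 0.112860

11.29%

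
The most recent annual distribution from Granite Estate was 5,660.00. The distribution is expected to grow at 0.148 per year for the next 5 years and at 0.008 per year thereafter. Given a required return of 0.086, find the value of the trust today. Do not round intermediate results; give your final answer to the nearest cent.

130079.94

D_1 = 6497.68000
D_2 = 7459.33664
D_3 = 8563.31846
D_4 = 9830.68960
D_5 = 11285.63166
Terminal value at year 5: TV = D_5×(1+g_2)/(r−g_2) = 11375.91671/0.078 = 145845.08601
P_0 = D_1/(1+r)^1 + D_2/(1+r)^2 + D_3/(1+r)^3 + D_4/(1+r)^4 + D_5/(1+r)^5 + TV/(1+r)^5
    = 5983.13076 + 6324.70912 + 6685.78828 + 7067.48153 + 7470.96575 + 96547.86503 = 130079.94047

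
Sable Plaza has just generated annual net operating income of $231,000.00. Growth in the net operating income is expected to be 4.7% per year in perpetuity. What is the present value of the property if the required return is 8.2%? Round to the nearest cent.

D₁ = D₀ × (1 + g) = $231,000.00 × 1.047 = $241,857.0000
Growing perpetuity: P = D₁ / (r − g) = $241,857.0000 / (0.082 − 0.047) = $6,910,200.00

$6910200.00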